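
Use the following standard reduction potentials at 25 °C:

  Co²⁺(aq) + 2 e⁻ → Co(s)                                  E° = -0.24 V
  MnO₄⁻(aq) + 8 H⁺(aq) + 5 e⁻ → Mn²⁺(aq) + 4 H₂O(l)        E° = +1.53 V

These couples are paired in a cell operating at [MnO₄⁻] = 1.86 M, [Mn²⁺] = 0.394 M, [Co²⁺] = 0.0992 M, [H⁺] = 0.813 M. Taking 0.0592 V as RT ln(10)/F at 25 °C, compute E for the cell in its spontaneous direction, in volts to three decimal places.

MnO₄⁻/Mn²⁺ is the cathode (higher E°), Co²⁺/Co the anode: E°cell = +1.53 − (-0.24) = +1.77 V, n = 10.
Overall: 2 MnO₄⁻(aq) + 16 H⁺(aq) + 5 Co(s) → 2 Mn²⁺(aq) + 8 H₂O(l) + 5 Co²⁺(aq)
Q = [Mn²⁺]^2·[Co²⁺]^5 / ([MnO₄⁻]^2·[H⁺]^16); log Q = -4.927.
E = E° − (0.0592/n) log Q = +1.77 − (0.0592/10)(-4.927) = +1.799 V.

+1.799 V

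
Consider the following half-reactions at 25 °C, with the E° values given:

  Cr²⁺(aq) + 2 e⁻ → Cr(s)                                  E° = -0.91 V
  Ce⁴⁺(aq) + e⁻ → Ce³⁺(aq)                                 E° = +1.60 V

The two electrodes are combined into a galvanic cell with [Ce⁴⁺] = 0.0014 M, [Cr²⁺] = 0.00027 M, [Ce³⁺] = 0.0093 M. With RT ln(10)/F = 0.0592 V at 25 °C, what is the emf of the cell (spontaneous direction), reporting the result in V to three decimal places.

Ce⁴⁺/Ce³⁺ is the cathode (higher E°), Cr²⁺/Cr the anode: E°cell = +1.60 − (-0.91) = +2.51 V, n = 2.
Overall: 2 Ce⁴⁺(aq) + Cr(s) → 2 Ce³⁺(aq) + Cr²⁺(aq)
Q = [Ce³⁺]^2·[Cr²⁺] / ([Ce⁴⁺]^2); log Q = -1.924.
E = E° − (0.0592/n) log Q = +2.51 − (0.0592/2)(-1.924) = +2.567 V.

+2.567 V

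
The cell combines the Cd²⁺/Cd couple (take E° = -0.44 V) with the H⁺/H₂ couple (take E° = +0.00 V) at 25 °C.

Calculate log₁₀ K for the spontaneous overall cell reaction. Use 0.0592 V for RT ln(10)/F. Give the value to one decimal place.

Cathode: H⁺/H₂; anode: Cd²⁺/Cd. E°cell = +0.44 V, n = 2.
log K = nE°cell / 0.0592 = (2)(+0.44) / 0.0592 = 14.9.

14.9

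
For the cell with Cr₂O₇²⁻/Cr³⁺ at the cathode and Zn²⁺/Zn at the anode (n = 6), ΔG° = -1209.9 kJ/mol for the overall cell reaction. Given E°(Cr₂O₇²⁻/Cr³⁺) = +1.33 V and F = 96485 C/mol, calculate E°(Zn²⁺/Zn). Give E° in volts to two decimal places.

E°cell = −ΔG°/(nF) = −(-1209.9×10³)/((6)(96485)) = +2.090 V.
Since Cr₂O₇²⁻/Cr³⁺ is the cathode and Zn²⁺/Zn the anode, E°cell = E°(Cr₂O₇²⁻/Cr³⁺) − E°(Zn²⁺/Zn).
So E°(Zn²⁺/Zn) = E°(Cr₂O₇²⁻/Cr³⁺) − E°cell = (+1.33) − (+2.090) = -0.76 V.

-0.76 V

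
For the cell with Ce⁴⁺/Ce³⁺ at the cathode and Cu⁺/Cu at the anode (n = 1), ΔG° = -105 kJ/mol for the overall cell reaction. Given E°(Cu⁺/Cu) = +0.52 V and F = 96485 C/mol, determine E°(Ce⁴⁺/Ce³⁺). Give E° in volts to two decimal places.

E°cell = −ΔG°/(nF) = −(-105×10³)/((1)(96485)) = +1.088 V.
Since Ce⁴⁺/Ce³⁺ is the cathode and Cu⁺/Cu the anode, E°cell = E°(Ce⁴⁺/Ce³⁺) − E°(Cu⁺/Cu).
So E°(Ce⁴⁺/Ce³⁺) = E°cell + E°(Cu⁺/Cu) = +1.088 + (+0.52) = +1.61 V.

+1.61 V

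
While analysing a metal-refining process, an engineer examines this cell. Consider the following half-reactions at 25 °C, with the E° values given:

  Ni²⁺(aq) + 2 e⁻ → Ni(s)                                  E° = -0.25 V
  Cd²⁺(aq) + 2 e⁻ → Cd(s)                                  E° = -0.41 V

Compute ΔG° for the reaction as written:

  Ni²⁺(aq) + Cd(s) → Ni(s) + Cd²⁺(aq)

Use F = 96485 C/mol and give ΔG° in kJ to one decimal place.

As written, Ni²⁺/Ni is reduced (cathode) and Cd²⁺/Cd is oxidised (anode), so E°cell = (-0.25) − (-0.41) = +0.16 V.
Balancing electrons gives n = 2.
ΔG° = −nFE° = −(2)(96485)(+0.16) = -30,875 J = -30.9 kJ.

-30.9 kJ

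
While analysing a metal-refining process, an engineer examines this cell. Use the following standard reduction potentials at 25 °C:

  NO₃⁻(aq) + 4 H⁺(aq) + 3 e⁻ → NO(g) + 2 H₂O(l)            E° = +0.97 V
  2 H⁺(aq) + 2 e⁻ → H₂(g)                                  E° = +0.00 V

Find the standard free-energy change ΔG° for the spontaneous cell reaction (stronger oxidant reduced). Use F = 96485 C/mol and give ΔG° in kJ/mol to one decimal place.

-561.5 kJ/mol

NO₃⁻/NO (E° = +0.97 V) is the cathode; H⁺/H₂ (E° = +0.00 V) is the anode, so E°cell = +0.97 V.
Balancing electrons gives n = 6 (lcm of 3 and 2).
ΔG° = −nFE° = −(6)(96485)(+0.97) = -561,543 J = -561.5 kJ/mol.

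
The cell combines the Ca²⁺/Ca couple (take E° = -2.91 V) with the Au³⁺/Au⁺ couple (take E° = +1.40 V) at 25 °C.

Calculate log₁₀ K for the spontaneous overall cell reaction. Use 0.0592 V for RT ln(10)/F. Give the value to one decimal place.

145.6

Cathode: Au³⁺/Au⁺; anode: Ca²⁺/Ca. E°cell = +4.31 V, n = 2.
log K = nE°cell / 0.0592 = (2)(+4.31) / 0.0592 = 145.6.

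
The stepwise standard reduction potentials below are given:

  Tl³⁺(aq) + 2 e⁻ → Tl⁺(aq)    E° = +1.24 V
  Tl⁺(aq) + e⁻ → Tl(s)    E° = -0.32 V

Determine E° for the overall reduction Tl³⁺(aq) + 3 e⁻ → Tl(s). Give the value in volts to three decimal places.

Since ΔG° = −nFE° is additive over sequential reductions, n₃E°₃ = n₁E°₁ + n₂E°₂.
E°₃ = (2×+1.24 + 1×-0.32) / 3 = (+2.160) / 3 = +0.720 V.

+0.720 V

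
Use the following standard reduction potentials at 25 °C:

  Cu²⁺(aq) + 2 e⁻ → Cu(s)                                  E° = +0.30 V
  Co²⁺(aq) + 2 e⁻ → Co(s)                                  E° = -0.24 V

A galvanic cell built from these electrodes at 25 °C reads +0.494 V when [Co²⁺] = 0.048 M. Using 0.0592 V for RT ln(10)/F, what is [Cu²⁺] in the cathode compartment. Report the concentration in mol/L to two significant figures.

Cu²⁺/Cu is the cathode, Co²⁺/Co the anode: E°cell = +0.54 V, n = 2.
Overall reaction: Cu²⁺(aq) + Co(s) → Cu(s) + Co²⁺(aq); Q = [Co²⁺]^1/[Cu²⁺]^1.
From E = E° − (0.0592/n) log Q: log Q = (E° − E)·n/0.0592 = (+0.54 − (+0.494))·2/0.0592 = 1.5541.
So 1·log[Cu²⁺] = 1·log(0.048) − log Q = -1.3188 − (1.5541) = -2.8729; [Cu²⁺] = 10^(-2.8729) ≈ 0.0013 M.

0.0013 M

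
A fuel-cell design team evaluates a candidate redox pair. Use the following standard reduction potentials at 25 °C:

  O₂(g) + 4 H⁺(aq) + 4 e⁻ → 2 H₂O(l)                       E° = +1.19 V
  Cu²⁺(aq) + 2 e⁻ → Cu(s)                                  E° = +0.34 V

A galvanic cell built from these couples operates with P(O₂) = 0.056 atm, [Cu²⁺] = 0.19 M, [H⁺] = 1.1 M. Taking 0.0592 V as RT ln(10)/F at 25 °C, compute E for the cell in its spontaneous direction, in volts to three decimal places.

+0.855 V

O₂/H₂O is the cathode (higher E°), Cu²⁺/Cu the anode: E°cell = +1.19 − (+0.34) = +0.85 V, n = 4.
Overall: O₂(g) + 4 H⁺(aq) + 2 Cu(s) → 2 H₂O(l) + 2 Cu²⁺(aq)
Q = [Cu²⁺]^2 / (P(O₂)·[H⁺]^4); log Q = -0.356.
E = E° − (0.0592/n) log Q = +0.85 − (0.0592/4)(-0.356) = +0.855 V.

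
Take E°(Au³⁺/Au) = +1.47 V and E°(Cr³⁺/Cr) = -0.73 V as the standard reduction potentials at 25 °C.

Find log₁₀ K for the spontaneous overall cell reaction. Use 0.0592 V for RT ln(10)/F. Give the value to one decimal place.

Cathode: Au³⁺/Au; anode: Cr³⁺/Cr. E°cell = +2.20 V, n = 3.
log K = nE°cell / 0.0592 = (3)(+2.20) / 0.0592 = 111.5.

111.5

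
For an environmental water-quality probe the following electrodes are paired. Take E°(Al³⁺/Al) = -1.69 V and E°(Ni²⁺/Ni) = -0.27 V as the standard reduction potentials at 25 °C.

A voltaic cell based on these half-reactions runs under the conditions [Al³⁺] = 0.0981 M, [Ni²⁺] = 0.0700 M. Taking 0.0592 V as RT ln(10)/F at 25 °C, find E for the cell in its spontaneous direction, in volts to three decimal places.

Ni²⁺/Ni is the cathode (higher E°), Al³⁺/Al the anode: E°cell = -0.27 − (-1.69) = +1.42 V, n = 6.
Overall: 3 Ni²⁺(aq) + 2 Al(s) → 3 Ni(s) + 2 Al³⁺(aq)
Q = [Al³⁺]^2 / ([Ni²⁺]^3); log Q = 1.448.
E = E° − (0.0592/n) log Q = +1.42 − (0.0592/6)(1.448) = +1.406 V.

+1.406 V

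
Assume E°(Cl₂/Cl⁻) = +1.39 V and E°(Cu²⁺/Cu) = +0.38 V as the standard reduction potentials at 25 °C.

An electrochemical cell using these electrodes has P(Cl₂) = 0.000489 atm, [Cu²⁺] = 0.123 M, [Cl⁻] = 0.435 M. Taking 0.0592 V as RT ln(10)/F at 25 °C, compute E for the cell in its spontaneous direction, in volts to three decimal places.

+0.960 V

Cl₂/Cl⁻ is the cathode (higher E°), Cu²⁺/Cu the anode: E°cell = +1.39 − (+0.38) = +1.01 V, n = 2.
Overall: Cl₂(g) + Cu(s) → 2 Cl⁻(aq) + Cu²⁺(aq)
Q = [Cl⁻]^2·[Cu²⁺] / (P(Cl₂)); log Q = 1.678.
E = E° − (0.0592/n) log Q = +1.01 − (0.0592/2)(1.678) = +0.960 V.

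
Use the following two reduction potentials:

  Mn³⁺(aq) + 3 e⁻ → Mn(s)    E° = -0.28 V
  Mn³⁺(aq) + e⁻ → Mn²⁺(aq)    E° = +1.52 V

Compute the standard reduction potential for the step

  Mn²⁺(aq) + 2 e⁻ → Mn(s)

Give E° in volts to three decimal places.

Sequential free energies add, so n₃E°₃ = n₁E°₁ + n₂E°₂.
With n₃ = 3, and the known step contributing 1×(+1.52) V, the unknown satisfies 2·E° = 3×(-0.28) − 1×(+1.52) = -2.360.
E° = -2.360 / 2 = -1.180 V.

-1.180 V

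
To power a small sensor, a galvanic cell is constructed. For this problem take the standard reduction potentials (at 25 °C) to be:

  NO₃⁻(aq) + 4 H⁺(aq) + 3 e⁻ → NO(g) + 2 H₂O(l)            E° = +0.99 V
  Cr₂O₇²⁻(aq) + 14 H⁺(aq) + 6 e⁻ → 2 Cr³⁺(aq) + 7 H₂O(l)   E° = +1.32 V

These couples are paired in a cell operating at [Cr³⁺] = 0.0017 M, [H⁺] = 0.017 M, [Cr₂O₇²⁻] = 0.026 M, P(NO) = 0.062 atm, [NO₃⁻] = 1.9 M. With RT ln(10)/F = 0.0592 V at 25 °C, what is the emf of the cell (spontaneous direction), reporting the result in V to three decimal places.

Cr₂O₇²⁻/Cr³⁺ is the cathode (higher E°), NO₃⁻/NO the anode: E°cell = +1.32 − (+0.99) = +0.33 V, n = 6.
Overall: Cr₂O₇²⁻(aq) + 6 H⁺(aq) + 2 NO(g) → 2 Cr³⁺(aq) + 3 H₂O(l) + 2 NO₃⁻(aq)
Q = [Cr³⁺]^2·[NO₃⁻]^2 / ([Cr₂O₇²⁻]·[H⁺]^6·P(NO)^2); log Q = 9.636.
E = E° − (0.0592/n) log Q = +0.33 − (0.0592/6)(9.636) = +0.235 V.

+0.235 V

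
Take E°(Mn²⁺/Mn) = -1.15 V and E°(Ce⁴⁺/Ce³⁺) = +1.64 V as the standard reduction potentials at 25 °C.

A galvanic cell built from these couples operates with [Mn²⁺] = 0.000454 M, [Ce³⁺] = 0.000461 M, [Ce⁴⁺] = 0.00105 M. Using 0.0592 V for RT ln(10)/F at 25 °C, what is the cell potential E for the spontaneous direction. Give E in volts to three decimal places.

Ce⁴⁺/Ce³⁺ is the cathode (higher E°), Mn²⁺/Mn the anode: E°cell = +1.64 − (-1.15) = +2.79 V, n = 2.
Overall: 2 Ce⁴⁺(aq) + Mn(s) → 2 Ce³⁺(aq) + Mn²⁺(aq)
Q = [Ce³⁺]^2·[Mn²⁺] / ([Ce⁴⁺]^2); log Q = -4.058.
E = E° − (0.0592/n) log Q = +2.79 − (0.0592/2)(-4.058) = +2.910 V.

+2.910 V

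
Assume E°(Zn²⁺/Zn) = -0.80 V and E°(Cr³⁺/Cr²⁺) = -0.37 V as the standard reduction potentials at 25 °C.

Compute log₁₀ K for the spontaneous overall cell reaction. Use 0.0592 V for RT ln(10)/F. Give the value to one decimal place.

Cathode: Cr³⁺/Cr²⁺; anode: Zn²⁺/Zn. E°cell = +0.43 V, n = 2.
log K = nE°cell / 0.0592 = (2)(+0.43) / 0.0592 = 14.5.

14.5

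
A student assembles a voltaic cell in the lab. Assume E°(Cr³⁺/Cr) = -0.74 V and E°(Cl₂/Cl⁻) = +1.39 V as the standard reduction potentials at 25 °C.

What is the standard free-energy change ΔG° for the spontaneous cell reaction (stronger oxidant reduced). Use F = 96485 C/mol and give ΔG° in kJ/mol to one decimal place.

Cl₂/Cl⁻ (E° = +1.39 V) is the cathode; Cr³⁺/Cr (E° = -0.74 V) is the anode, so E°cell = +2.13 V.
Balancing electrons gives n = 6 (lcm of 2 and 3).
ΔG° = −nFE° = −(6)(96485)(+2.13) = -1,233,078 J = -1233.1 kJ/mol.

-1233.1 kJ/mol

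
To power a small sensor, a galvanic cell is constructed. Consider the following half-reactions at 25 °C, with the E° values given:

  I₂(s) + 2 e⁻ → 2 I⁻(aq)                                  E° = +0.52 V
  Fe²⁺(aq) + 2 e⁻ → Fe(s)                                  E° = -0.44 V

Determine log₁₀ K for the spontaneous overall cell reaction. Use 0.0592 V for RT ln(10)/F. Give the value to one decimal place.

Cathode: I₂/I⁻; anode: Fe²⁺/Fe. E°cell = +0.96 V, n = 2.
log K = nE°cell / 0.0592 = (2)(+0.96) / 0.0592 = 32.4.

32.4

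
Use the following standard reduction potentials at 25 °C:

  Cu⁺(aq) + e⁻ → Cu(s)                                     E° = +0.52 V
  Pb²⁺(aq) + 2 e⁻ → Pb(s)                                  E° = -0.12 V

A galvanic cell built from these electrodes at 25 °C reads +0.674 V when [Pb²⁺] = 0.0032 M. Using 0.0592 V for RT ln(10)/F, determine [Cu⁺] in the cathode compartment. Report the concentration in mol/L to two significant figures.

Cu⁺/Cu is the cathode, Pb²⁺/Pb the anode: E°cell = +0.64 V, n = 2.
Overall reaction: 2 Cu⁺(aq) + Pb(s) → 2 Cu(s) + Pb²⁺(aq); Q = [Pb²⁺]^1/[Cu⁺]^2.
From E = E° − (0.0592/n) log Q: log Q = (E° − E)·n/0.0592 = (+0.64 − (+0.674))·2/0.0592 = -1.1486.
So 2·log[Cu⁺] = 1·log(0.0032) − log Q = -2.4949 − (-1.1486) = -1.3463; log[Cu⁺] = -1.3463 / 2 = -0.6732; [Cu⁺] = 10^(-0.6732) ≈ 0.21 M.

0.21 M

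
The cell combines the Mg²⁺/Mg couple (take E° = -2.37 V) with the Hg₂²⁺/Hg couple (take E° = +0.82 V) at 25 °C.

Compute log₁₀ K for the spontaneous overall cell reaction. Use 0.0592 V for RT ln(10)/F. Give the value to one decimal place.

107.8

Cathode: Hg₂²⁺/Hg; anode: Mg²⁺/Mg. E°cell = +3.19 V, n = 2.
log K = nE°cell / 0.0592 = (2)(+3.19) / 0.0592 = 107.8.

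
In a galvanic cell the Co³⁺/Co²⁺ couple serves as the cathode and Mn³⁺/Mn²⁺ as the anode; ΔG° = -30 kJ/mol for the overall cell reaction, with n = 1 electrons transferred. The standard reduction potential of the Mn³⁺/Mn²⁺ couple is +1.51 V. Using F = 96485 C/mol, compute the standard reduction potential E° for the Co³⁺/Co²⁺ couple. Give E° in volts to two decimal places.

+1.82 V

E°cell = −ΔG°/(nF) = −(-30×10³)/((1)(96485)) = +0.311 V.
Since Co³⁺/Co²⁺ is the cathode and Mn³⁺/Mn²⁺ the anode, E°cell = E°(Co³⁺/Co²⁺) − E°(Mn³⁺/Mn²⁺).
So E°(Co³⁺/Co²⁺) = E°cell + E°(Mn³⁺/Mn²⁺) = +0.311 + (+1.51) = +1.82 V.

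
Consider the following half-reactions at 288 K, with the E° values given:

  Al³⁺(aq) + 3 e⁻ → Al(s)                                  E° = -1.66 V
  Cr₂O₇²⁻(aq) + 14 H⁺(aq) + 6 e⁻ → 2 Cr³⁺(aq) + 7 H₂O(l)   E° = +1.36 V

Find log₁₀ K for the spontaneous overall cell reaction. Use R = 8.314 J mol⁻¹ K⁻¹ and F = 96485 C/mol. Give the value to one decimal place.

317.1

Cathode: Cr₂O₇²⁻/Cr³⁺; anode: Al³⁺/Al. E°cell = (+1.36) − (-1.66) = +3.02 V, with n = 6.
ΔG° = −nFE° = −RT ln K, so ln K = nFE°/(RT) = (6)(96485)(+3.02) / ((8.314)(288)) = 730.156.
log₁₀ K = 730.156 / ln 10 = 317.1.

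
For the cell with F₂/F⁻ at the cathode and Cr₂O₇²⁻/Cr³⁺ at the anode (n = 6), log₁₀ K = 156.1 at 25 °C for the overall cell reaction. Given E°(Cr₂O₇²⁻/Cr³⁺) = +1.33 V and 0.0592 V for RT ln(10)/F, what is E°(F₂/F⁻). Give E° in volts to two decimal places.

+2.87 V

E°cell = (0.0592/n)·log K = (0.0592/6)(156.1) = +1.540 V.
Since F₂/F⁻ is the cathode and Cr₂O₇²⁻/Cr³⁺ the anode, E°cell = E°(F₂/F⁻) − E°(Cr₂O₇²⁻/Cr³⁺).
So E°(F₂/F⁻) = E°cell + E°(Cr₂O₇²⁻/Cr³⁺) = +1.540 + (+1.33) = +2.87 V.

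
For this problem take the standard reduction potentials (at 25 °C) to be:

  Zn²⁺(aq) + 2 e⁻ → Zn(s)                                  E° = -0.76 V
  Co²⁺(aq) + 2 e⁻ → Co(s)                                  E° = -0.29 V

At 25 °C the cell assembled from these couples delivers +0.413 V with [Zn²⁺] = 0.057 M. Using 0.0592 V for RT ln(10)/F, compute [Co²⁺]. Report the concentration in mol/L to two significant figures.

0.00068 M

Co²⁺/Co is the cathode, Zn²⁺/Zn the anode: E°cell = +0.47 V, n = 2.
Overall reaction: Co²⁺(aq) + Zn(s) → Co(s) + Zn²⁺(aq); Q = [Zn²⁺]^1/[Co²⁺]^1.
From E = E° − (0.0592/n) log Q: log Q = (E° − E)·n/0.0592 = (+0.47 − (+0.413))·2/0.0592 = 1.9257.
So 1·log[Co²⁺] = 1·log(0.057) − log Q = -1.2441 − (1.9257) = -3.1698; [Co²⁺] = 10^(-3.1698) ≈ 0.00068 M.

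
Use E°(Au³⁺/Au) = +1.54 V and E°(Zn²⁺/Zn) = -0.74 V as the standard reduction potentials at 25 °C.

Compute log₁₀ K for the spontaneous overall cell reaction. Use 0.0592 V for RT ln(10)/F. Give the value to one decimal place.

231.1

Cathode: Au³⁺/Au; anode: Zn²⁺/Zn. E°cell = +2.28 V, n = 6.
log K = nE°cell / 0.0592 = (6)(+2.28) / 0.0592 = 231.1.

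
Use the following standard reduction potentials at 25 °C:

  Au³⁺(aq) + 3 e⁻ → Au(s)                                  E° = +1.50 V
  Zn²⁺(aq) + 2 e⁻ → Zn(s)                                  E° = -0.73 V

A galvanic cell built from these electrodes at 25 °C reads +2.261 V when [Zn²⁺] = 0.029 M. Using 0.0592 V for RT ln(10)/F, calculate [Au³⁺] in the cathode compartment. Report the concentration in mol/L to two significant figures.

0.18 M

Au³⁺/Au is the cathode, Zn²⁺/Zn the anode: E°cell = +2.23 V, n = 6.
Overall reaction: 2 Au³⁺(aq) + 3 Zn(s) → 2 Au(s) + 3 Zn²⁺(aq); Q = [Zn²⁺]^3/[Au³⁺]^2.
From E = E° − (0.0592/n) log Q: log Q = (E° − E)·n/0.0592 = (+2.23 − (+2.261))·6/0.0592 = -3.1419.
So 2·log[Au³⁺] = 3·log(0.029) − log Q = -4.6128 − (-3.1419) = -1.4709; log[Au³⁺] = -1.4709 / 2 = -0.7355; [Au³⁺] = 10^(-0.7355) ≈ 0.18 M.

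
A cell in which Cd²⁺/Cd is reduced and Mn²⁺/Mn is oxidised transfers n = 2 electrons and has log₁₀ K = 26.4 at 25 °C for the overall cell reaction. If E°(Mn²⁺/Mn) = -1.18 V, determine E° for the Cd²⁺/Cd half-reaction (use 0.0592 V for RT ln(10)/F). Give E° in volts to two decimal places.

E°cell = (0.0592/n)·log K = (0.0592/2)(26.4) = +0.781 V.
Since Cd²⁺/Cd is the cathode and Mn²⁺/Mn the anode, E°cell = E°(Cd²⁺/Cd) − E°(Mn²⁺/Mn).
So E°(Cd²⁺/Cd) = E°cell + E°(Mn²⁺/Mn) = +0.781 + (-1.18) = -0.40 V.

-0.40 V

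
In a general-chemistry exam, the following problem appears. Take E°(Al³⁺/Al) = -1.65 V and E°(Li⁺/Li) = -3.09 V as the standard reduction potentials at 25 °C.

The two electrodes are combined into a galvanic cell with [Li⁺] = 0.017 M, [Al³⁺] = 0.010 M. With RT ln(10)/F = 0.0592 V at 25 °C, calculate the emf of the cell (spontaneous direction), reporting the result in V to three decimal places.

+1.505 V

Al³⁺/Al is the cathode (higher E°), Li⁺/Li the anode: E°cell = -1.65 − (-3.09) = +1.44 V, n = 3.
Overall: Al³⁺(aq) + 3 Li(s) → Al(s) + 3 Li⁺(aq)
Q = [Li⁺]^3 / ([Al³⁺]); log Q = -3.309.
E = E° − (0.0592/n) log Q = +1.44 − (0.0592/3)(-3.309) = +1.505 V.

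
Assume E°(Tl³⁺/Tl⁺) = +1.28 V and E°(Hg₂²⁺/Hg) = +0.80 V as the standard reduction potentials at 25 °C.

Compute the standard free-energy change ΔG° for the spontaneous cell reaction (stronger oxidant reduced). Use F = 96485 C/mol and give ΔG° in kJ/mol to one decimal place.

Tl³⁺/Tl⁺ (E° = +1.28 V) is the cathode; Hg₂²⁺/Hg (E° = +0.80 V) is the anode, so E°cell = +0.48 V.
Balancing electrons gives n = 2 (lcm of 2 and 2).
ΔG° = −nFE° = −(2)(96485)(+0.48) = -92,626 J = -92.6 kJ/mol.

-92.6 kJ/mol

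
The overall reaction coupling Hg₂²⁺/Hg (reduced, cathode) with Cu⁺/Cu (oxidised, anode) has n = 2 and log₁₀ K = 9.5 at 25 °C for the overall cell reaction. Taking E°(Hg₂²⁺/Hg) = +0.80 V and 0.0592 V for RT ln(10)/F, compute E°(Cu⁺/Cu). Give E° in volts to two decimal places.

E°cell = (0.0592/n)·log K = (0.0592/2)(9.5) = +0.281 V.
Since Hg₂²⁺/Hg is the cathode and Cu⁺/Cu the anode, E°cell = E°(Hg₂²⁺/Hg) − E°(Cu⁺/Cu).
So E°(Cu⁺/Cu) = E°(Hg₂²⁺/Hg) − E°cell = (+0.80) − (+0.281) = +0.52 V.

+0.52 V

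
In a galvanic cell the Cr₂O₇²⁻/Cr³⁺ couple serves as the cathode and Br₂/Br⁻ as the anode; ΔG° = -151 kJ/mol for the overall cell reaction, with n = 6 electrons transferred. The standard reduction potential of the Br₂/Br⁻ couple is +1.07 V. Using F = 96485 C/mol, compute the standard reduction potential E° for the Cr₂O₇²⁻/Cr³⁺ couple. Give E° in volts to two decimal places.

+1.33 V

E°cell = −ΔG°/(nF) = −(-151×10³)/((6)(96485)) = +0.261 V.
Since Cr₂O₇²⁻/Cr³⁺ is the cathode and Br₂/Br⁻ the anode, E°cell = E°(Cr₂O₇²⁻/Cr³⁺) − E°(Br₂/Br⁻).
So E°(Cr₂O₇²⁻/Cr³⁺) = E°cell + E°(Br₂/Br⁻) = +0.261 + (+1.07) = +1.33 V.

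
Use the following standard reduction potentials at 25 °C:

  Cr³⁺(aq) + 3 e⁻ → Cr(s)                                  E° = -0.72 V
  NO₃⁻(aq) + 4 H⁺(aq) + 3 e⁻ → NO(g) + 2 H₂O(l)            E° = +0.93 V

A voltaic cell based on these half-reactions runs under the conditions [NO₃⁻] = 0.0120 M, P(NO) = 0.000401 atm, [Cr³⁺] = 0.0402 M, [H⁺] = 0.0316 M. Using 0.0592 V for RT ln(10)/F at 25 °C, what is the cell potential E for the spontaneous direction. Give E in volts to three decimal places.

NO₃⁻/NO is the cathode (higher E°), Cr³⁺/Cr the anode: E°cell = +0.93 − (-0.72) = +1.65 V, n = 3.
Overall: NO₃⁻(aq) + 4 H⁺(aq) + Cr(s) → NO(g) + 2 H₂O(l) + Cr³⁺(aq)
Q = P(NO)·[Cr³⁺] / ([NO₃⁻]·[H⁺]^4); log Q = 3.129.
E = E° − (0.0592/n) log Q = +1.65 − (0.0592/3)(3.129) = +1.588 V.

+1.588 V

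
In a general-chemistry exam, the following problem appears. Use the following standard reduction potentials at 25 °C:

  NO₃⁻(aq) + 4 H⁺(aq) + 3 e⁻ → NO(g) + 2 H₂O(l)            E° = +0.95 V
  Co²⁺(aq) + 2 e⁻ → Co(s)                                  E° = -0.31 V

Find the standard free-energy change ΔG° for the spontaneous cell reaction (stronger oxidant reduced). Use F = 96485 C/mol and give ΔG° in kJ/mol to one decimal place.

-729.4 kJ/mol

NO₃⁻/NO (E° = +0.95 V) is the cathode; Co²⁺/Co (E° = -0.31 V) is the anode, so E°cell = +1.26 V.
Balancing electrons gives n = 6 (lcm of 3 and 2).
ΔG° = −nFE° = −(6)(96485)(+1.26) = -729,427 J = -729.4 kJ/mol.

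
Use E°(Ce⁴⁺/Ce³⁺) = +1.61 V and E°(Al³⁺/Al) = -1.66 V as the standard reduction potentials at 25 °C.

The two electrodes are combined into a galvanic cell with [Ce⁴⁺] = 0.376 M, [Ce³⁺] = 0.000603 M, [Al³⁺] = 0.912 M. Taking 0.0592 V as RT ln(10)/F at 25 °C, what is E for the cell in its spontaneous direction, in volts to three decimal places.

Ce⁴⁺/Ce³⁺ is the cathode (higher E°), Al³⁺/Al the anode: E°cell = +1.61 − (-1.66) = +3.27 V, n = 3.
Overall: 3 Ce⁴⁺(aq) + Al(s) → 3 Ce³⁺(aq) + Al³⁺(aq)
Q = [Ce³⁺]^3·[Al³⁺] / ([Ce⁴⁺]^3); log Q = -8.425.
E = E° − (0.0592/n) log Q = +3.27 − (0.0592/3)(-8.425) = +3.436 V.

+3.436 V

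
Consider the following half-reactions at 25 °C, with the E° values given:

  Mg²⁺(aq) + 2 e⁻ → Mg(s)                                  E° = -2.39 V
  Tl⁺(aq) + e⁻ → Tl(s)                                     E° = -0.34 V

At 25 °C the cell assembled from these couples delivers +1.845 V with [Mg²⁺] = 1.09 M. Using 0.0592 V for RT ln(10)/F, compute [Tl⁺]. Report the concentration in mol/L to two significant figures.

0.00036 M

Tl⁺/Tl is the cathode, Mg²⁺/Mg the anode: E°cell = +2.05 V, n = 2.
Overall reaction: 2 Tl⁺(aq) + Mg(s) → 2 Tl(s) + Mg²⁺(aq); Q = [Mg²⁺]^1/[Tl⁺]^2.
From E = E° − (0.0592/n) log Q: log Q = (E° − E)·n/0.0592 = (+2.05 − (+1.845))·2/0.0592 = 6.9257.
So 2·log[Tl⁺] = 1·log(1.09) − log Q = 0.0374 − (6.9257) = -6.8883; log[Tl⁺] = -6.8883 / 2 = -3.4442; [Tl⁺] = 10^(-3.4442) ≈ 0.00036 M.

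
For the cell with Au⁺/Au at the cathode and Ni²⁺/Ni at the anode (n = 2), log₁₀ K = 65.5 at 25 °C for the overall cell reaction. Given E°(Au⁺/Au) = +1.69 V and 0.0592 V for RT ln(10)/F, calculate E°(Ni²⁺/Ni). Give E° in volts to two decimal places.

-0.25 V

E°cell = (0.0592/n)·log K = (0.0592/2)(65.5) = +1.939 V.
Since Au⁺/Au is the cathode and Ni²⁺/Ni the anode, E°cell = E°(Au⁺/Au) − E°(Ni²⁺/Ni).
So E°(Ni²⁺/Ni) = E°(Au⁺/Au) − E°cell = (+1.69) − (+1.939) = -0.25 V.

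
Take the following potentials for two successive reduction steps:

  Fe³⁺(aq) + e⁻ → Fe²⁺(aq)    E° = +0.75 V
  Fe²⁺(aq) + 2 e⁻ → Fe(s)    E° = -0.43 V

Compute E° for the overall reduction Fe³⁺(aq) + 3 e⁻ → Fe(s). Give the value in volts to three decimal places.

Adding the free-energy changes (−nFE°) of the two steps gives −n₃FE°₃ = −n₁FE°₁ − n₂FE°₂.
E°₃ = (1×+0.75 + 2×-0.43) / 3 = (-0.110) / 3 = -0.037 V.

-0.037 V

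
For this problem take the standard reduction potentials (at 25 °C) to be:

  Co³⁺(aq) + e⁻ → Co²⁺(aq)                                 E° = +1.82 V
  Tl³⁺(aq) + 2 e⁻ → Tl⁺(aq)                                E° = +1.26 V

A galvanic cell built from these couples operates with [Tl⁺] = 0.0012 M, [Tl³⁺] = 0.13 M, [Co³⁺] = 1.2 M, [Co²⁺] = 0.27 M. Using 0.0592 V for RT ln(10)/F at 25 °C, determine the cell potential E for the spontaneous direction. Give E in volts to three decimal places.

+0.538 V

Co³⁺/Co²⁺ is the cathode (higher E°), Tl³⁺/Tl⁺ the anode: E°cell = +1.82 − (+1.26) = +0.56 V, n = 2.
Overall: 2 Co³⁺(aq) + Tl⁺(aq) → 2 Co²⁺(aq) + Tl³⁺(aq)
Q = [Co²⁺]^2·[Tl³⁺] / ([Co³⁺]^2·[Tl⁺]); log Q = 0.739.
E = E° − (0.0592/n) log Q = +0.56 − (0.0592/2)(0.739) = +0.538 V.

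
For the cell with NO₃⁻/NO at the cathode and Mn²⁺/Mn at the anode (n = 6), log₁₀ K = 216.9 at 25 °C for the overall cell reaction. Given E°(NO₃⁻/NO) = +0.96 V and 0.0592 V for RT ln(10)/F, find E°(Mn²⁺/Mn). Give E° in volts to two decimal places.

-1.18 V

E°cell = (0.0592/n)·log K = (0.0592/6)(216.9) = +2.140 V.
Since NO₃⁻/NO is the cathode and Mn²⁺/Mn the anode, E°cell = E°(NO₃⁻/NO) − E°(Mn²⁺/Mn).
So E°(Mn²⁺/Mn) = E°(NO₃⁻/NO) − E°cell = (+0.96) − (+2.140) = -1.18 V.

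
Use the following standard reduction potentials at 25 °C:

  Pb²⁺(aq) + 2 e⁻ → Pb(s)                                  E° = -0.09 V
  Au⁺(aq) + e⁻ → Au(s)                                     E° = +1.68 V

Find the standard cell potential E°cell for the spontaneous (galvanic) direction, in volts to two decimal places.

The Au⁺/Au couple has the higher reduction potential, so it is the cathode; Pb²⁺/Pb is oxidised at the anode.
E°cell = E°(cathode) − E°(anode) = (+1.68) − (-0.09) = +1.77 V.
Since E°cell > 0, the reaction is spontaneous under standard conditions.

+1.77 V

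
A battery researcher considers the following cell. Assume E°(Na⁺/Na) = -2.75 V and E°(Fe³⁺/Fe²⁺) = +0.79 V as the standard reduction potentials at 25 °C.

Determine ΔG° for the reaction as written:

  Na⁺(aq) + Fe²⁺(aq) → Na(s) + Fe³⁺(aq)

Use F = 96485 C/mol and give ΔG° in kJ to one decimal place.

+341.6 kJ

As written, Na⁺/Na is reduced (cathode) and Fe³⁺/Fe²⁺ is oxidised (anode), so E°cell = (-2.75) − (+0.79) = -3.54 V.
Balancing electrons gives n = 1.
ΔG° = −nFE° = −(1)(96485)(-3.54) = 341,557 J = +341.6 kJ.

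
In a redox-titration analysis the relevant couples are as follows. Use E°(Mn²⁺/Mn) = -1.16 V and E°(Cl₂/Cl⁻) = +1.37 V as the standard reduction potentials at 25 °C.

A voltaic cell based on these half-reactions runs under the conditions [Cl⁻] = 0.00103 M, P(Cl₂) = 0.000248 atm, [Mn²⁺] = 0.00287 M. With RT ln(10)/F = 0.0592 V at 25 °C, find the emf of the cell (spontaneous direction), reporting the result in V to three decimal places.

+2.675 V

Cl₂/Cl⁻ is the cathode (higher E°), Mn²⁺/Mn the anode: E°cell = +1.37 − (-1.16) = +2.53 V, n = 2.
Overall: Cl₂(g) + Mn(s) → 2 Cl⁻(aq) + Mn²⁺(aq)
Q = [Cl⁻]^2·[Mn²⁺] / (P(Cl₂)); log Q = -4.911.
E = E° − (0.0592/n) log Q = +2.53 − (0.0592/2)(-4.911) = +2.675 V.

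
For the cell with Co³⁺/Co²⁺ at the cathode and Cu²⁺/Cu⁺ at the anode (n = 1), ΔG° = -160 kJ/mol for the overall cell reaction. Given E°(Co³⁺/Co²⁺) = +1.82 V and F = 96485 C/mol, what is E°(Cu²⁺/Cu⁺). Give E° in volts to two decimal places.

E°cell = −ΔG°/(nF) = −(-160×10³)/((1)(96485)) = +1.658 V.
Since Co³⁺/Co²⁺ is the cathode and Cu²⁺/Cu⁺ the anode, E°cell = E°(Co³⁺/Co²⁺) − E°(Cu²⁺/Cu⁺).
So E°(Cu²⁺/Cu⁺) = E°(Co³⁺/Co²⁺) − E°cell = (+1.82) − (+1.658) = +0.16 V.

+0.16 V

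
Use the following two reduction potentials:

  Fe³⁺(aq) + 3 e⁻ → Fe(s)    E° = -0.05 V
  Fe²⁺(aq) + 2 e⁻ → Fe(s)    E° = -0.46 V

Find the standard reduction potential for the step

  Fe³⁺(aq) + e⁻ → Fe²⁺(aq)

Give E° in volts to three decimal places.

+0.770 V

Sequential free energies add, so n₃E°₃ = n₁E°₁ + n₂E°₂.
With n₃ = 3, and the known step contributing 2×(-0.46) V, the unknown satisfies 1·E° = 3×(-0.05) − 2×(-0.46) = +0.770.
E° = +0.770 / 1 = +0.770 V.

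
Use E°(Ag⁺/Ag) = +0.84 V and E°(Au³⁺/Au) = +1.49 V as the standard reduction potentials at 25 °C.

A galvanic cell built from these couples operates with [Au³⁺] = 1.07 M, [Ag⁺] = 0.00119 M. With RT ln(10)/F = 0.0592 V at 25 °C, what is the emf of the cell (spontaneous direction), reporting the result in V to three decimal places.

+0.824 V

Au³⁺/Au is the cathode (higher E°), Ag⁺/Ag the anode: E°cell = +1.49 − (+0.84) = +0.65 V, n = 3.
Overall: Au³⁺(aq) + 3 Ag(s) → Au(s) + 3 Ag⁺(aq)
Q = [Ag⁺]^3 / ([Au³⁺]); log Q = -8.803.
E = E° − (0.0592/n) log Q = +0.65 − (0.0592/3)(-8.803) = +0.824 V.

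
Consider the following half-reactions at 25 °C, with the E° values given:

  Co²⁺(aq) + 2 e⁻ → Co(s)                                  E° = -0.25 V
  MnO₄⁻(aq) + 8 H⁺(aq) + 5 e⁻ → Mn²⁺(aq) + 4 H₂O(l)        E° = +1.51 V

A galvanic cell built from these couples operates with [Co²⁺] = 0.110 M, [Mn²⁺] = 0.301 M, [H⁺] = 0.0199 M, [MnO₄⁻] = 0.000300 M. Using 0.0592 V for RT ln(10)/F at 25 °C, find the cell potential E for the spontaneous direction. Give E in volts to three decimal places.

+1.592 V

MnO₄⁻/Mn²⁺ is the cathode (higher E°), Co²⁺/Co the anode: E°cell = +1.51 − (-0.25) = +1.76 V, n = 10.
Overall: 2 MnO₄⁻(aq) + 16 H⁺(aq) + 5 Co(s) → 2 Mn²⁺(aq) + 8 H₂O(l) + 5 Co²⁺(aq)
Q = [Mn²⁺]^2·[Co²⁺]^5 / ([MnO₄⁻]^2·[H⁺]^16); log Q = 28.428.
E = E° − (0.0592/n) log Q = +1.76 − (0.0592/10)(28.428) = +1.592 V.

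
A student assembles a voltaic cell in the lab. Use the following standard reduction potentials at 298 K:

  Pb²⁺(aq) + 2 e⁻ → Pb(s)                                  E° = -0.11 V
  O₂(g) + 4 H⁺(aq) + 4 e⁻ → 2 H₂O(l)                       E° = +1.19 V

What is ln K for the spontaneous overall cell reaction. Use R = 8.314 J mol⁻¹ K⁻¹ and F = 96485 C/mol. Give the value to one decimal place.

Cathode: O₂/H₂O; anode: Pb²⁺/Pb. E°cell = (+1.19) − (-0.11) = +1.30 V, with n = 4.
ΔG° = −nFE° = −RT ln K, so ln K = nFE°/(RT) = (4)(96485)(+1.30) / ((8.314)(298)) = 202.506.

202.5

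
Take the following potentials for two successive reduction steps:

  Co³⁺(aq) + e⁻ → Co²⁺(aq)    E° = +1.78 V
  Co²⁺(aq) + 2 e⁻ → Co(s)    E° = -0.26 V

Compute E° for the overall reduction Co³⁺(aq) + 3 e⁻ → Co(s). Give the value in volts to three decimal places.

+0.420 V

Standard free energies of sequential steps add: ΔG°₃ = ΔG°₁ + ΔG°₂, so n₃E°₃ = n₁E°₁ + n₂E°₂.
E°₃ = (1×+1.78 + 2×-0.26) / 3 = (+1.260) / 3 = +0.420 V.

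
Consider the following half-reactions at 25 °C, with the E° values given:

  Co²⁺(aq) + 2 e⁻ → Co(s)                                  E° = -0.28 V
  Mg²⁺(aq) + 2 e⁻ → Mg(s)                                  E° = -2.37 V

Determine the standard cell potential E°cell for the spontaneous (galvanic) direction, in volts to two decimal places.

+2.09 V

The Co²⁺/Co couple has the higher reduction potential, so it is the cathode; Mg²⁺/Mg is oxidised at the anode.
E°cell = E°(cathode) − E°(anode) = (-0.28) − (-2.37) = +2.09 V.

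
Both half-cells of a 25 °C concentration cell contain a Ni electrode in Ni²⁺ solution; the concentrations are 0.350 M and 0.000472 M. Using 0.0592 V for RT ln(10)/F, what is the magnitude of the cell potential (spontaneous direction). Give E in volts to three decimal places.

+0.085 V

For a concentration cell E°cell = 0. The 0.350 M side is the cathode (reduction is favoured where [Ni²⁺] is higher).
With n = 2, E = −(0.0592/2) log([Ni²⁺]ₐₙ/[Ni²⁺]꜀ₐₜ) = −(0.0592/2) log(0.000472/0.35) = −(0.0592/2)(-2.870) = +0.085 V.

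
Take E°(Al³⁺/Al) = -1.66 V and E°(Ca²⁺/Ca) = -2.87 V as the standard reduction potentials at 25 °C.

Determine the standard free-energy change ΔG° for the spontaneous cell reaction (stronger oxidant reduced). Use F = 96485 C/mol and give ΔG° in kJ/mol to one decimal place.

-700.5 kJ/mol

Al³⁺/Al (E° = -1.66 V) is the cathode; Ca²⁺/Ca (E° = -2.87 V) is the anode, so E°cell = +1.21 V.
Balancing electrons gives n = 6 (lcm of 3 and 2).
ΔG° = −nFE° = −(6)(96485)(+1.21) = -700,481 J = -700.5 kJ/mol.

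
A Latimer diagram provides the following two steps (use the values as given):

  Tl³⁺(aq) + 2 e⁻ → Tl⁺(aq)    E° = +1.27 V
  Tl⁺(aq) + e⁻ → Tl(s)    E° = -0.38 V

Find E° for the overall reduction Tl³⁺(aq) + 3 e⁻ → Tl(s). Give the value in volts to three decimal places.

+0.720 V

Since ΔG° = −nFE° is additive over sequential reductions, n₃E°₃ = n₁E°₁ + n₂E°₂.
E°₃ = (2×+1.27 + 1×-0.38) / 3 = (+2.160) / 3 = +0.720 V.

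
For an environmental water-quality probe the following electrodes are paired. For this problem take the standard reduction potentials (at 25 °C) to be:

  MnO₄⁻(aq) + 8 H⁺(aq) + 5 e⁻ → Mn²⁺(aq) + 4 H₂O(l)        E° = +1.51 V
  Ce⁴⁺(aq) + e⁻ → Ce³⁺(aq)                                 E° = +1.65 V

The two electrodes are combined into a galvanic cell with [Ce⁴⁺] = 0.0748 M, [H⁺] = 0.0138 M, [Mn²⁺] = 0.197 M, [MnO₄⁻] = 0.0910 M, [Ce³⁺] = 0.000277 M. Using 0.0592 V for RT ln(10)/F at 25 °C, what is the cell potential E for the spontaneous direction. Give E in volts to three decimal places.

Ce⁴⁺/Ce³⁺ is the cathode (higher E°), MnO₄⁻/Mn²⁺ the anode: E°cell = +1.65 − (+1.51) = +0.14 V, n = 5.
Overall: 5 Ce⁴⁺(aq) + Mn²⁺(aq) + 4 H₂O(l) → 5 Ce³⁺(aq) + MnO₄⁻(aq) + 8 H⁺(aq)
Q = [Ce³⁺]^5·[MnO₄⁻]·[H⁺]^8 / ([Ce⁴⁺]^5·[Mn²⁺]); log Q = -27.374.
E = E° − (0.0592/n) log Q = +0.14 − (0.0592/5)(-27.374) = +0.464 V.

+0.464 V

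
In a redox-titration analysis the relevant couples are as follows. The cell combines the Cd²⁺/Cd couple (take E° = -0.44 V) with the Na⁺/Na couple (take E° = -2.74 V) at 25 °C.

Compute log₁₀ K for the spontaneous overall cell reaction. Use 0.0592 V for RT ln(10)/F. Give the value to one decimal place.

Cathode: Cd²⁺/Cd; anode: Na⁺/Na. E°cell = +2.30 V, n = 2.
log K = nE°cell / 0.0592 = (2)(+2.30) / 0.0592 = 77.7.

77.7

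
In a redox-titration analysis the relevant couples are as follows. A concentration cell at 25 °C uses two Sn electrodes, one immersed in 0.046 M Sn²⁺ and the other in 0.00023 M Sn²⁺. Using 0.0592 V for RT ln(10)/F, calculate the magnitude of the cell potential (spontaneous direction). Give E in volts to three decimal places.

+0.068 V

For a concentration cell E°cell = 0. The 0.046 M side is the cathode (reduction is favoured where [Sn²⁺] is higher).
With n = 2, E = −(0.0592/2) log([Sn²⁺]ₐₙ/[Sn²⁺]꜀ₐₜ) = −(0.0592/2) log(0.00023/0.046) = −(0.0592/2)(-2.301) = +0.068 V.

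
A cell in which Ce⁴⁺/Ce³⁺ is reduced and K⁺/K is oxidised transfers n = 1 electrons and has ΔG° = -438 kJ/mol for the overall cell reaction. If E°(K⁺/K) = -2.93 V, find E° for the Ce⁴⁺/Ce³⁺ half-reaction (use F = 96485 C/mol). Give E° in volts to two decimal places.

+1.61 V

E°cell = −ΔG°/(nF) = −(-438×10³)/((1)(96485)) = +4.540 V.
Since Ce⁴⁺/Ce³⁺ is the cathode and K⁺/K the anode, E°cell = E°(Ce⁴⁺/Ce³⁺) − E°(K⁺/K).
So E°(Ce⁴⁺/Ce³⁺) = E°cell + E°(K⁺/K) = +4.540 + (-2.93) = +1.61 V.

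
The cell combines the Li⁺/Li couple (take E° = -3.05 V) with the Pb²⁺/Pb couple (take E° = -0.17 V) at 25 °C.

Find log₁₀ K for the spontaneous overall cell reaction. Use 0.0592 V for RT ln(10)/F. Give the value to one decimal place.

Cathode: Pb²⁺/Pb; anode: Li⁺/Li. E°cell = +2.88 V, n = 2.
log K = nE°cell / 0.0592 = (2)(+2.88) / 0.0592 = 97.3.

97.3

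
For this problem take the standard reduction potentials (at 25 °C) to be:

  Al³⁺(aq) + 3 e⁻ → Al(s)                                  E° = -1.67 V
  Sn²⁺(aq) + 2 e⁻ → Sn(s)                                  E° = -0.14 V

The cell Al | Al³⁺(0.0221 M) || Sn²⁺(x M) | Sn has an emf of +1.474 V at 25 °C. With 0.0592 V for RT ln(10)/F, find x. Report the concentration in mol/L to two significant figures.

0.0010 M

Sn²⁺/Sn is the cathode, Al³⁺/Al the anode: E°cell = +1.53 V, n = 6.
Overall reaction: 3 Sn²⁺(aq) + 2 Al(s) → 3 Sn(s) + 2 Al³⁺(aq); Q = [Al³⁺]^2/[Sn²⁺]^3.
From E = E° − (0.0592/n) log Q: log Q = (E° − E)·n/0.0592 = (+1.53 − (+1.474))·6/0.0592 = 5.6757.
So 3·log[Sn²⁺] = 2·log(0.0221) − log Q = -3.3112 − (5.6757) = -8.9869; log[Sn²⁺] = -8.9869 / 3 = -2.9956; [Sn²⁺] = 10^(-2.9956) ≈ 0.0010 M.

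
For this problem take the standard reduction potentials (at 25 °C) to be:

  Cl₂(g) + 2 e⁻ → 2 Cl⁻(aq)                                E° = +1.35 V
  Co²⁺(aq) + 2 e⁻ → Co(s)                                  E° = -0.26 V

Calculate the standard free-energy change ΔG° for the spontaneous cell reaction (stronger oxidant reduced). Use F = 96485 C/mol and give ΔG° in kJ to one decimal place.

Cl₂/Cl⁻ (E° = +1.35 V) is the cathode; Co²⁺/Co (E° = -0.26 V) is the anode, so E°cell = +1.61 V.
Balancing electrons gives n = 2 (lcm of 2 and 2).
ΔG° = −nFE° = −(2)(96485)(+1.61) = -310,682 J = -310.7 kJ.

-310.7 kJ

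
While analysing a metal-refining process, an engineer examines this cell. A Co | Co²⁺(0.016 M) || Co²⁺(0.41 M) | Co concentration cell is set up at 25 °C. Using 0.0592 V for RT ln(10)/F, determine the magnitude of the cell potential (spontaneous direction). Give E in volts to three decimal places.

+0.042 V

For a concentration cell E°cell = 0. The 0.41 M side is the cathode (reduction is favoured where [Co²⁺] is higher).
With n = 2, E = −(0.0592/2) log([Co²⁺]ₐₙ/[Co²⁺]꜀ₐₜ) = −(0.0592/2) log(0.016/0.41) = −(0.0592/2)(-1.409) = +0.042 V.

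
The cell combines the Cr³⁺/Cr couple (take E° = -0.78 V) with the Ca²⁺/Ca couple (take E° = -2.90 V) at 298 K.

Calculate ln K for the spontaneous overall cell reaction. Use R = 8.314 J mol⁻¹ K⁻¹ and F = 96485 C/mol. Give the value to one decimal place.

495.4

Cathode: Cr³⁺/Cr; anode: Ca²⁺/Ca. E°cell = (-0.78) − (-2.90) = +2.12 V, with n = 6.
ΔG° = −nFE° = −RT ln K, so ln K = nFE°/(RT) = (6)(96485)(+2.12) / ((8.314)(298)) = 495.360.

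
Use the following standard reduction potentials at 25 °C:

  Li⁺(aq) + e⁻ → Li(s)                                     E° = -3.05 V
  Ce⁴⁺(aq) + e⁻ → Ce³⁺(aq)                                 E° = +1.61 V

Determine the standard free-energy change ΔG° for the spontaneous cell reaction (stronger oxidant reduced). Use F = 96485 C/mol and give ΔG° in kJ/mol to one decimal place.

-449.6 kJ/mol

Ce⁴⁺/Ce³⁺ (E° = +1.61 V) is the cathode; Li⁺/Li (E° = -3.05 V) is the anode, so E°cell = +4.66 V.
Balancing electrons gives n = 1 (lcm of 1 and 1).
ΔG° = −nFE° = −(1)(96485)(+4.66) = -449,620 J = -449.6 kJ/mol.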